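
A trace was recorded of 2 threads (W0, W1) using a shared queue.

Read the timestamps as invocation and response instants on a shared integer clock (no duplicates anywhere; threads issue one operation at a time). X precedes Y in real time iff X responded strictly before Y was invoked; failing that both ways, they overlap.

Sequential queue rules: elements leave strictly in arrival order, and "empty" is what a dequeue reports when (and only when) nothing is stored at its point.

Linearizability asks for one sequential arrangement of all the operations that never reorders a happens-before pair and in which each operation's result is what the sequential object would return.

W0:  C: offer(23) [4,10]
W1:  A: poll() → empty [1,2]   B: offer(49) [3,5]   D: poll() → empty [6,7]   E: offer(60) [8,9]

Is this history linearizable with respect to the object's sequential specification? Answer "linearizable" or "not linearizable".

not linearizable

events 1..6 are fine; event 7 — the response of D at time 7 — makes the prefix non-linearizable
exhaustive check: the 3 completed queue ops admit one real-time order; illegal
include/drop combinations of the 1 pending operation (C) were all tried; none helps
for example A, B, D (pending dropped) fails at step 3: D poll() → empty is not legal there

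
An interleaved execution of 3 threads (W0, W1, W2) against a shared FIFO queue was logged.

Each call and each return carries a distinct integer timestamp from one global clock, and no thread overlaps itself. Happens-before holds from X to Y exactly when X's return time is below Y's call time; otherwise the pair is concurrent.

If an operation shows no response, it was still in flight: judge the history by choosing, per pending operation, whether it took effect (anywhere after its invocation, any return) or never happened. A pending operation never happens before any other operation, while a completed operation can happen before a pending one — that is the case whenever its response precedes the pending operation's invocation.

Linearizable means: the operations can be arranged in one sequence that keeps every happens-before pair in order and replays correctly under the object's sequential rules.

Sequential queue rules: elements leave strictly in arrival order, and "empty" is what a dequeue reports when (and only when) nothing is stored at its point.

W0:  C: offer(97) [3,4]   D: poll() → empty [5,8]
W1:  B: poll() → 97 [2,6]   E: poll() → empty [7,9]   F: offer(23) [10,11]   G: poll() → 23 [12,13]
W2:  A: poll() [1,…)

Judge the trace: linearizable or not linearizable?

a witness: A, C, B, D, E, F, G
step 1: A poll() (pending, included) — queue <>
step 2: C offer(97) — queue <97>
step 3: B poll() → 97 — queue <>
step 4: D poll() → empty — queue <>
step 5: E poll() → empty — queue <>
step 6: F offer(23) — queue <23>
step 7: G poll() → 23 — queue <>

linearizable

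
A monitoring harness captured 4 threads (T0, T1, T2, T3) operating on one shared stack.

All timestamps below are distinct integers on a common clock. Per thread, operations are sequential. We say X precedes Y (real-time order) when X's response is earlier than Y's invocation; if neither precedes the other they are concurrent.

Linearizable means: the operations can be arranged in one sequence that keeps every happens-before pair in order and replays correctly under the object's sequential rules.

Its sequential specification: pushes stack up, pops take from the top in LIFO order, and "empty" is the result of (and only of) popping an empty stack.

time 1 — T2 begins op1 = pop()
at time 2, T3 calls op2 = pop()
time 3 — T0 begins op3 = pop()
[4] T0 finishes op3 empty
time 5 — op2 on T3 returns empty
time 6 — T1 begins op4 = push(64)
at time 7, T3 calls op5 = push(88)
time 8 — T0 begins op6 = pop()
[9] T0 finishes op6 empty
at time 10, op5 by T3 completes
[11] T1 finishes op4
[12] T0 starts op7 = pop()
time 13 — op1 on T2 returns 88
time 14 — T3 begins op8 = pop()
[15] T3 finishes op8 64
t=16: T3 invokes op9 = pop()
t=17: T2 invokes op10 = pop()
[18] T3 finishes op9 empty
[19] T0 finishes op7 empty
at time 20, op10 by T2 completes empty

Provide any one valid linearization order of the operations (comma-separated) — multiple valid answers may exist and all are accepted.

after step 1 (op2 pop() → empty): stack <>
after step 2 (op3 pop() → empty): stack <>
after step 3 (op5 push(88)): stack <88>
after step 4 (op1 pop() → 88): stack <>
after step 5 (op6 pop() → empty): stack <>
after step 6 (op4 push(64)): stack <64>
after step 7 (op8 pop() → 64): stack <>
after step 8 (op7 pop() → empty): stack <>
after step 9 (op9 pop() → empty): stack <>
after step 10 (op10 pop() → empty): stack <>

op2, op3, op5, op1, op6, op4, op8, op7, op9, op10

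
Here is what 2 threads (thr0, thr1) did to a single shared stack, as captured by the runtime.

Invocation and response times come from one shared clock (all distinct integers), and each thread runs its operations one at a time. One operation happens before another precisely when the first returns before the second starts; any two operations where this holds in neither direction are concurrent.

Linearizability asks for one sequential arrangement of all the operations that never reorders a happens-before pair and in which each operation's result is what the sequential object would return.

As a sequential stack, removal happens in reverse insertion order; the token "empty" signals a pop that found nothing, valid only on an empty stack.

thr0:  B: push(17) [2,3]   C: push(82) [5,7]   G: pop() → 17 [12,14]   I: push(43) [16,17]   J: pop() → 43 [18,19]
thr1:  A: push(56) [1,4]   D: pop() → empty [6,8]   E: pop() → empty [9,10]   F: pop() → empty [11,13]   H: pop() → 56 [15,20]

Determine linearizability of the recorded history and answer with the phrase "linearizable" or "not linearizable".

cut after 7 events: linearizable; cut after 8 events (D responds, time 8): not linearizable
checked exhaustively: 4 real-time-consistent orders of 4 completed operations, zero legal stack replays
take A, B, C, D: step 4 already fails, because D pop() → empty cannot occur there
take A, B, D, C: step 3 already fails, because D pop() → empty cannot occur there

not linearizable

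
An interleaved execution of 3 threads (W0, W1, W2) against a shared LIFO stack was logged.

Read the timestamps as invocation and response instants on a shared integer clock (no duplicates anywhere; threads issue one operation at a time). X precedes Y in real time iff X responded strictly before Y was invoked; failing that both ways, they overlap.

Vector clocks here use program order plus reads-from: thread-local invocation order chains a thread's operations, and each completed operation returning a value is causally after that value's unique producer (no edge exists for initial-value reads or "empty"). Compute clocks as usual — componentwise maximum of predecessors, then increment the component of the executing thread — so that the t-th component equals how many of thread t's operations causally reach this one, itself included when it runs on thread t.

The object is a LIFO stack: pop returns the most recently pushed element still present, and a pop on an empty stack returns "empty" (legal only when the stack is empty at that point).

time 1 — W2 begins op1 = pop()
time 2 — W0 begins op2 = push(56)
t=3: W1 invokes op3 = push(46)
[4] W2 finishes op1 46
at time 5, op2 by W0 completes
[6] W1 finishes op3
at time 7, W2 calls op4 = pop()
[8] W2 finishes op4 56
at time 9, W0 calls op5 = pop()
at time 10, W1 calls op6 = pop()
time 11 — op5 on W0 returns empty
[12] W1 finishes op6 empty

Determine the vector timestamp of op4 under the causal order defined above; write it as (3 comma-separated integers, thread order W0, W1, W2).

invoked at 3, op3 has no predecessors; its own W1 bump gives (0, 1, 0)
invoked at 2, op2 has no predecessors; its own W0 bump gives (1, 0, 0)
from VC(op3)=(0, 1, 0), op1 (invoked 1) maxes components and bumps W2 → (0, 1, 1)
from VC(op3)=(0, 1, 0), op6 (invoked 10) maxes components and bumps W1 → (0, 2, 0)
from VC(op2)=(1, 0, 0), op5 (invoked 9) maxes components and bumps W0 → (2, 0, 0)
from VC(op1)=(0, 1, 1), VC(op2)=(1, 0, 0), op4 (invoked 7) maxes components and bumps W2 → (1, 1, 2)
target: VC(op4) = (1, 1, 2)

(1, 1, 2)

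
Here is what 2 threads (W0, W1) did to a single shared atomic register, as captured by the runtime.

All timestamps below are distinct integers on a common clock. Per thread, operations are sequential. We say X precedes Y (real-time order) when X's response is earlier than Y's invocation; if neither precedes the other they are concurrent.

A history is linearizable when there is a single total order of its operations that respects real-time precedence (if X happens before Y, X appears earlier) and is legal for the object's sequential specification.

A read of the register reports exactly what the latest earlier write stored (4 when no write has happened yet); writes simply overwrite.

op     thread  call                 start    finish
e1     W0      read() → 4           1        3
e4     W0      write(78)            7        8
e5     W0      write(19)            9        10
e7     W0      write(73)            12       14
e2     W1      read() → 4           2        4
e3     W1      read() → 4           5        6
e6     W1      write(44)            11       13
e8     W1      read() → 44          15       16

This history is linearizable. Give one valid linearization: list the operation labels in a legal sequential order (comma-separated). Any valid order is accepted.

after step 1 (e1 read() → 4): value 4
after step 2 (e2 read() → 4): value 4
after step 3 (e3 read() → 4): value 4
after step 4 (e4 write(78)): value 78
after step 5 (e5 write(19)): value 19
after step 6 (e7 write(73)): value 73
after step 7 (e6 write(44)): value 44
after step 8 (e8 read() → 44): value 44

e1, e2, e3, e4, e5, e7, e6, e8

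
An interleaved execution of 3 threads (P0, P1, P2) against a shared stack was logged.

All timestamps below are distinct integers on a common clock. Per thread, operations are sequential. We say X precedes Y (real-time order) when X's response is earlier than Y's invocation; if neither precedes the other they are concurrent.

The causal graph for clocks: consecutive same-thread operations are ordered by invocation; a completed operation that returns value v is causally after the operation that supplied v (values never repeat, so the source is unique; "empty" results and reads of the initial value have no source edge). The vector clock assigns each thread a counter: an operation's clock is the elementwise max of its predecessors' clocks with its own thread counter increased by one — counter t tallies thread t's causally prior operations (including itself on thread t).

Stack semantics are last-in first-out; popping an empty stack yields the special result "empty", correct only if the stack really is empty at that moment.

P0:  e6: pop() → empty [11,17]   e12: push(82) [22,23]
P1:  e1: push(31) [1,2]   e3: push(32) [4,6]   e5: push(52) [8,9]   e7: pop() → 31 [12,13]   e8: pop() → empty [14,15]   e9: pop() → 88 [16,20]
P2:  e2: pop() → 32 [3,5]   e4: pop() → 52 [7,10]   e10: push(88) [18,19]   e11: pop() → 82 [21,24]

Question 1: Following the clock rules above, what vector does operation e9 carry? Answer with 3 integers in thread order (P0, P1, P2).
e1, invoked 1, has no incoming edges; only P1's bump applies → (0, 1, 0)
e6, invoked 11, has no incoming edges; only P0's bump applies → (1, 0, 0)
from VC(e1)=(0, 1, 0), e3 (invoked 4) maxes components and bumps P1 → (0, 2, 0)
from VC(e6)=(1, 0, 0), e12 (invoked 22) maxes components and bumps P0 → (2, 0, 0)
from VC(e3)=(0, 2, 0), e2 (invoked 3) maxes components and bumps P2 → (0, 2, 1)
from VC(e3)=(0, 2, 0), e5 (invoked 8) maxes components and bumps P1 → (0, 3, 0)
from VC(e1)=(0, 1, 0), VC(e5)=(0, 3, 0), e7 (invoked 12) maxes components and bumps P1 → (0, 4, 0)
from VC(e2)=(0, 2, 1), VC(e5)=(0, 3, 0), e4 (invoked 7) maxes components and bumps P2 → (0, 3, 2)
from VC(e7)=(0, 4, 0), e8 (invoked 14) maxes components and bumps P1 → (0, 5, 0)
from VC(e4)=(0, 3, 2), e10 (invoked 18) maxes components and bumps P2 → (0, 3, 3)
from VC(e8)=(0, 5, 0), VC(e10)=(0, 3, 3), e9 (invoked 16) maxes components and bumps P1 → (0, 6, 3)
from VC(e10)=(0, 3, 3), VC(e12)=(2, 0, 0), e11 (invoked 21) maxes components and bumps P2 → (2, 3, 4)
target: VC(e9) = (0, 6, 3)

(0, 6, 3)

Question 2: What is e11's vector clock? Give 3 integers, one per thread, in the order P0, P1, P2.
root op e1, invoked 1: fresh clock plus P1's own tick → (0, 1, 0)
root op e6, invoked 11: fresh clock plus P0's own tick → (1, 0, 0)
merge at e3 (invoked 4): VC(e1)=(0, 1, 0), own-thread bump on P1 → (0, 2, 0)
merge at e12 (invoked 22): VC(e6)=(1, 0, 0), own-thread bump on P0 → (2, 0, 0)
merge at e2 (invoked 3): VC(e3)=(0, 2, 0), own-thread bump on P2 → (0, 2, 1)
merge at e5 (invoked 8): VC(e3)=(0, 2, 0), own-thread bump on P1 → (0, 3, 0)
merge at e7 (invoked 12): VC(e1)=(0, 1, 0), VC(e5)=(0, 3, 0), own-thread bump on P1 → (0, 4, 0)
merge at e4 (invoked 7): VC(e2)=(0, 2, 1), VC(e5)=(0, 3, 0), own-thread bump on P2 → (0, 3, 2)
merge at e8 (invoked 14): VC(e7)=(0, 4, 0), own-thread bump on P1 → (0, 5, 0)
merge at e10 (invoked 18): VC(e4)=(0, 3, 2), own-thread bump on P2 → (0, 3, 3)
merge at e9 (invoked 16): VC(e8)=(0, 5, 0), VC(e10)=(0, 3, 3), own-thread bump on P1 → (0, 6, 3)
merge at e11 (invoked 21): VC(e10)=(0, 3, 3), VC(e12)=(2, 0, 0), own-thread bump on P2 → (2, 3, 4)
target: VC(e11) = (2, 3, 4)

(2, 3, 4)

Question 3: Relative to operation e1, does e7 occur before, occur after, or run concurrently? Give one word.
e7 spans [12,13], e1 spans [1,2]
resp(e1)=2 < inv(e7)=12

after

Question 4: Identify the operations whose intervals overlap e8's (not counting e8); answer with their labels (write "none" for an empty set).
e8 spans [14,15]; an op avoiding the whole window 14..15 is ordered, any other is concurrent
e1 [1,2]: before
e2 [3,5]: before
e3 [4,6]: before
e4 [7,10]: before
e5 [8,9]: before
e6 [11,17]: concurrent
e7 [12,13]: before
e9 [16,20]: after
e10 [18,19]: after
e11 [21,24]: after
e12 [22,23]: after

e6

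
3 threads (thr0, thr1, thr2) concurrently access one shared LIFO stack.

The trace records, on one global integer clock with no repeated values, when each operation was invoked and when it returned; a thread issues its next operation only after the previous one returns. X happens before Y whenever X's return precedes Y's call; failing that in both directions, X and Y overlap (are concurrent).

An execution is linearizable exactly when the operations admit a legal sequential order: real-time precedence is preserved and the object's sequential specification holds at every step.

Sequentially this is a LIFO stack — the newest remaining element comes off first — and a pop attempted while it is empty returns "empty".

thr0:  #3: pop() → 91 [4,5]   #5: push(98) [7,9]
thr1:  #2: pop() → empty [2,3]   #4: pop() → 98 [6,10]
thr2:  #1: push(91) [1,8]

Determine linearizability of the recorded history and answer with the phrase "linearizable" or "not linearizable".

a witness: #2, #1, #3, #5, #4
after step 1 (#2 pop() → empty): stack <>
after step 2 (#1 push(91)): stack <91>
after step 3 (#3 pop() → 91): stack <>
after step 4 (#5 push(98)): stack <98>
after step 5 (#4 pop() → 98): stack <>

linearizable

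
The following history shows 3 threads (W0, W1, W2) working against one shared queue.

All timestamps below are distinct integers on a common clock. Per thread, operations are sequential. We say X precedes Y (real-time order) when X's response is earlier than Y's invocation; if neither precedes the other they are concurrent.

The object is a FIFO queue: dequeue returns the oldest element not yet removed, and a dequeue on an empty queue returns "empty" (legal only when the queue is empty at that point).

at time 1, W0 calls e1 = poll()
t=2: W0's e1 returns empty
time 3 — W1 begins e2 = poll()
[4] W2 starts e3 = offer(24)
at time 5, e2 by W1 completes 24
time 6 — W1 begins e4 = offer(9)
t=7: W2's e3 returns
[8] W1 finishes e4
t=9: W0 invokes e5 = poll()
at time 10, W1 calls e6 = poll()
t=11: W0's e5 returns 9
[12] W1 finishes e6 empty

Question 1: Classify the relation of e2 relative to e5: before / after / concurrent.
Answer: before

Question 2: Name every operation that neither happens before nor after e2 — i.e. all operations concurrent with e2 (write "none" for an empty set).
Answer: e3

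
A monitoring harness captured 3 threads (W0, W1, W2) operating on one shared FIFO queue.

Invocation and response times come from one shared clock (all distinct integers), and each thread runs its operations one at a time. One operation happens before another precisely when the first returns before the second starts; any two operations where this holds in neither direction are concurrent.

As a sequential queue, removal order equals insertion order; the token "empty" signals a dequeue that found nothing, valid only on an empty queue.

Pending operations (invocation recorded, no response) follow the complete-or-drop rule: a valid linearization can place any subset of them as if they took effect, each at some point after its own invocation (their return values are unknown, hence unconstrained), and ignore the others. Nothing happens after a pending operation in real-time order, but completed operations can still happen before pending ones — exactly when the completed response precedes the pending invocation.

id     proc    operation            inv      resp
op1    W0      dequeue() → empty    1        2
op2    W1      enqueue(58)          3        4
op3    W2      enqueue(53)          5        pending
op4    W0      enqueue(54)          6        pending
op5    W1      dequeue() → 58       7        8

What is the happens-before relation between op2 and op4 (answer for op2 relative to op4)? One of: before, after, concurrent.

op2 spans [3,4], op4 spans [6,…)
resp(op2)=4 < inv(op4)=6

before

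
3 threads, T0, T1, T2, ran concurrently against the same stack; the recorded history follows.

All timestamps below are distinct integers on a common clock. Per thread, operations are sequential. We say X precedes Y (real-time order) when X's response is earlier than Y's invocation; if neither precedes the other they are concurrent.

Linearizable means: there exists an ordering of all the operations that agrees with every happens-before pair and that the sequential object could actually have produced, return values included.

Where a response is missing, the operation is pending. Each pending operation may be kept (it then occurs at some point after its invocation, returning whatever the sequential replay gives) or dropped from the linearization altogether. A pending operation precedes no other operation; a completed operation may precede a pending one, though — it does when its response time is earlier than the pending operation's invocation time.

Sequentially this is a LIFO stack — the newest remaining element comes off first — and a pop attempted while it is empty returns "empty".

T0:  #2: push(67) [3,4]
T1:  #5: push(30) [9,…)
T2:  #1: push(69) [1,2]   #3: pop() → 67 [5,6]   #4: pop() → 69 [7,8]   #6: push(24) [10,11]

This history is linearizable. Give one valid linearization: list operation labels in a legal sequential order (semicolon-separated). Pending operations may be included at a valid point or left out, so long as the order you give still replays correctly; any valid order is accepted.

1. #1 push(69), leaving stack <69>
2. #2 push(67), leaving stack <69,67>
3. #3 pop() → 67, leaving stack <69>
4. #4 pop() → 69, leaving stack <>
5. #5 push(30) (pending, included), leaving stack <30>
6. #6 push(24), leaving stack <30,24>

#1; #2; #3; #4; #5; #6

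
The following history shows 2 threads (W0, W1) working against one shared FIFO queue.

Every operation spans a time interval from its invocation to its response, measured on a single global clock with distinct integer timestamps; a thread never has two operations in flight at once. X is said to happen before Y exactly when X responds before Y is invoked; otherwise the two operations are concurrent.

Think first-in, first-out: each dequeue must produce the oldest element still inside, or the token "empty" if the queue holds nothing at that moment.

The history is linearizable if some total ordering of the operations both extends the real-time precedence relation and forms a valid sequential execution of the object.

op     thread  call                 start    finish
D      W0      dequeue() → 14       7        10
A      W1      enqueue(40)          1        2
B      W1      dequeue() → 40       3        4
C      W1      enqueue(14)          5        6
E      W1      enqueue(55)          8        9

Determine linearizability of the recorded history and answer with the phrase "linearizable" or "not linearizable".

witness order: A, B, C, D, E
step 1: A enqueue(40) — queue <40>
step 2: B dequeue() → 40 — queue <>
step 3: C enqueue(14) — queue <14>
step 4: D dequeue() → 14 — queue <>
step 5: E enqueue(55) — queue <55>

linearizable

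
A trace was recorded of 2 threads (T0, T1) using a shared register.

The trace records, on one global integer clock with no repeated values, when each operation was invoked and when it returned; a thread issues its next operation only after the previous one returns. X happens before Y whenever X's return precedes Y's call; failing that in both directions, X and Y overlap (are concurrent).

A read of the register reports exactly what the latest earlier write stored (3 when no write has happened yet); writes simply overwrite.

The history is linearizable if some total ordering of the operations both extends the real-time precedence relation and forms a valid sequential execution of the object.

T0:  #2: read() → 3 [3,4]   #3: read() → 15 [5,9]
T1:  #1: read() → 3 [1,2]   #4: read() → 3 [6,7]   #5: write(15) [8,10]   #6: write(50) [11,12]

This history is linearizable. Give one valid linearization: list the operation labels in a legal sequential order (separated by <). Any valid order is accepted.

step 1: #1 read() → 3 — value 3
step 2: #2 read() → 3 — value 3
step 3: #4 read() → 3 — value 3
step 4: #5 write(15) — value 15
step 5: #3 read() → 15 — value 15
step 6: #6 write(50) — value 50

#1 < #2 < #4 < #5 < #3 < #6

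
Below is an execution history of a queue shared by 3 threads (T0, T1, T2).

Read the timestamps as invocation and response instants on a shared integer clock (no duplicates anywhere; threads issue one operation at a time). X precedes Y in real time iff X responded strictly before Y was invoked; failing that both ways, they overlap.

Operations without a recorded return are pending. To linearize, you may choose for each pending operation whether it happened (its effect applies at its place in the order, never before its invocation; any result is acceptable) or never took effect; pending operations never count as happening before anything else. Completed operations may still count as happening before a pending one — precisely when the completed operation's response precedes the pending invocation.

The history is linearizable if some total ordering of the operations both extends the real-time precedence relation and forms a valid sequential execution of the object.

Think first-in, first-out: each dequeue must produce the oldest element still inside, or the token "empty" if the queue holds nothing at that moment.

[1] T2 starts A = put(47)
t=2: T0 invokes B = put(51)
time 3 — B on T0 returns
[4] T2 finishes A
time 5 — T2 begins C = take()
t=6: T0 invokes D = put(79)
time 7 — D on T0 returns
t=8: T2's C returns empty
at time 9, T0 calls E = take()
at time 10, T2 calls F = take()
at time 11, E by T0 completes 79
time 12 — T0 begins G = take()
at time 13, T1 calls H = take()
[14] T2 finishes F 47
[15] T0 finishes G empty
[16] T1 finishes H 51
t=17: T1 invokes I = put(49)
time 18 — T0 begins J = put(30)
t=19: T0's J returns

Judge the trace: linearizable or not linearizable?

through event 7 a valid linearization exists; event 8 (C responding at time 8) ends that
every one of the 4 real-time-consistent orders over 4 completed queue ops fails the sequential spec
sample order A, B, C, D stalls at step 3 — C take() → empty has no legal effect
sample order A, B, D, C stalls at step 4 — C take() → empty has no legal effect

not linearizable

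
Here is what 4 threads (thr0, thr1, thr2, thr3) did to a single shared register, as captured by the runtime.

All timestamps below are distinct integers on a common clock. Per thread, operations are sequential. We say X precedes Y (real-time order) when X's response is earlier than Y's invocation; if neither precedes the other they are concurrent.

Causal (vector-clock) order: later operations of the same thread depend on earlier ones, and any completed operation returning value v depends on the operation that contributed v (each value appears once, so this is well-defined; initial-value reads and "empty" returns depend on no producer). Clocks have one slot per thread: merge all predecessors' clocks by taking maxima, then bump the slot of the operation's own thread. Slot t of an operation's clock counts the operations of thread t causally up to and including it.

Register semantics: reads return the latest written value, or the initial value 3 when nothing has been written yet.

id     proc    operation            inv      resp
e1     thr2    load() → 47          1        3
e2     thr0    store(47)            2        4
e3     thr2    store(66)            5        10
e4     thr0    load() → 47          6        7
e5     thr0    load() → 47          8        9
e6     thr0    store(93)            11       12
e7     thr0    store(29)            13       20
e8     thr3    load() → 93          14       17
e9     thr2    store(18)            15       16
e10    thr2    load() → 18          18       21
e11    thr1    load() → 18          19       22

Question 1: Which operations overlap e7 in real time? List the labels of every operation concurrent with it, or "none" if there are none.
Answer: e10, e11, e8, e9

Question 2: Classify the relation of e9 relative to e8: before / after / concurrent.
Answer: concurrent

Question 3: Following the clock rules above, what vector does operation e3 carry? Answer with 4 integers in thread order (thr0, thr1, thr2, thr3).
Answer: (1, 0, 2, 0)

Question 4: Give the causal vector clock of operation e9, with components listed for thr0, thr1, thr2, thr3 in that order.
Answer: (1, 0, 3, 0)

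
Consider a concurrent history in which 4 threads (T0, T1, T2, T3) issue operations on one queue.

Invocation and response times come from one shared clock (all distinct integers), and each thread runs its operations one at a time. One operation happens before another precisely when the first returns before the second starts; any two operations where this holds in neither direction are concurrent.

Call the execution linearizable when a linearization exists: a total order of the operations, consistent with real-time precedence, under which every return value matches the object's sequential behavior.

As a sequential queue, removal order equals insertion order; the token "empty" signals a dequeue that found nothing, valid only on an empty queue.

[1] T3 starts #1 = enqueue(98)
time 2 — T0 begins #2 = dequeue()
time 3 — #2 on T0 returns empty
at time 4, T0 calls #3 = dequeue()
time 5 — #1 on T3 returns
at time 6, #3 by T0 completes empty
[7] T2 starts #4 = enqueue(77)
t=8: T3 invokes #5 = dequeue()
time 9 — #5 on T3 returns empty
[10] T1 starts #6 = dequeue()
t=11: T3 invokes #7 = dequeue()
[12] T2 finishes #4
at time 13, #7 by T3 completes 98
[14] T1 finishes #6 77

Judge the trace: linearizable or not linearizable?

not linearizable

events 1..8 are fine; event 9 — the response of #5 at time 9 — makes the prefix non-linearizable
real-time-consistent orders of the 4 completed operations: 3 — all fail the queue replay
every completion of the 1 pending operation (#4) was checked; none linearizes
one such order, #1, #2, #3, #5 (pending dropped), breaks at step 2 where #2 dequeue() → empty is illegal
one such order, #2, #1, #3, #5 (pending dropped), breaks at step 3 where #3 dequeue() → empty is illegal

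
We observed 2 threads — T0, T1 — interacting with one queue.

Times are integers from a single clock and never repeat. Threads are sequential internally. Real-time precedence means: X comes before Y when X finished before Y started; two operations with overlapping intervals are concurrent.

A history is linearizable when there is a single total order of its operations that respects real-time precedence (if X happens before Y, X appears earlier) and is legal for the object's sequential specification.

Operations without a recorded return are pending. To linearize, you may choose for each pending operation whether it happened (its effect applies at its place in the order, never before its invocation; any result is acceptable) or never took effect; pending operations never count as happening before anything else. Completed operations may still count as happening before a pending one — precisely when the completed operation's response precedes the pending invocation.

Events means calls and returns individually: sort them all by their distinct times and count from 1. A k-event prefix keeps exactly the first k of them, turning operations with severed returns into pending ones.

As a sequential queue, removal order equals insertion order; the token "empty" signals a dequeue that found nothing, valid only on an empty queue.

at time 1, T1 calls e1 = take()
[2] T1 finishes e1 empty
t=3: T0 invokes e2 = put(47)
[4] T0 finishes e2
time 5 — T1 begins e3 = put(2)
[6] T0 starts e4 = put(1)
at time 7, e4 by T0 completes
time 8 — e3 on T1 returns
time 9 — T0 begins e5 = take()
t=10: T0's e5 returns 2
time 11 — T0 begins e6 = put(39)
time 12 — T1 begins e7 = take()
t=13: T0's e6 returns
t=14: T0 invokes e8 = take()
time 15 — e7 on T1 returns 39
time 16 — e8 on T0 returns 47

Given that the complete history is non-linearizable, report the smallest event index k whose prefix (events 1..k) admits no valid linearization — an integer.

events 1..9 are linearizable; a witness order is e1, e2, e3, e4:
step 1: e1 take() → empty — queue <>
step 2: e2 put(47) — queue <47>
step 3: e3 put(2) — queue <47,2>
step 4: e4 put(1) — queue <47,2,1>
adding event 10 (e5 responds at 10) leaves no legal real-time order
for example e1, e2, e3, e4, e5 fails at step 5: e5 take() → 2 is not legal there
for example e1, e2, e4, e3, e5 fails at step 5: e5 take() → 2 is not legal there

10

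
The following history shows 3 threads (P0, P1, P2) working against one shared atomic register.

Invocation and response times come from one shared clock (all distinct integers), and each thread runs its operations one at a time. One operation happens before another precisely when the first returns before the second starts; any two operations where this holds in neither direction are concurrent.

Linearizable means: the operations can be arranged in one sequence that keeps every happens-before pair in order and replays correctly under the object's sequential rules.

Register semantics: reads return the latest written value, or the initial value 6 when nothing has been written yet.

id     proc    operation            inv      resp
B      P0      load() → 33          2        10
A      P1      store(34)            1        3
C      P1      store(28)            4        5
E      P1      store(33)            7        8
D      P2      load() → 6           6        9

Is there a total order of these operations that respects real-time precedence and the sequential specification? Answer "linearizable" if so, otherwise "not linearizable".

not linearizable

events 1..8 are fine; event 9 — the response of D at time 9 — makes the prefix non-linearizable
no legal order exists: 2 real-time-consistent candidates over 4 completed atomic register operations, all rejected
no escape via the 1 pending operation (B): every completion choice fails
sample order A, C, D, E (pending dropped) stalls at step 3 — D load() → 6 has no legal effect
sample order A, C, E, D (pending dropped) stalls at step 4 — D load() → 6 has no legal effect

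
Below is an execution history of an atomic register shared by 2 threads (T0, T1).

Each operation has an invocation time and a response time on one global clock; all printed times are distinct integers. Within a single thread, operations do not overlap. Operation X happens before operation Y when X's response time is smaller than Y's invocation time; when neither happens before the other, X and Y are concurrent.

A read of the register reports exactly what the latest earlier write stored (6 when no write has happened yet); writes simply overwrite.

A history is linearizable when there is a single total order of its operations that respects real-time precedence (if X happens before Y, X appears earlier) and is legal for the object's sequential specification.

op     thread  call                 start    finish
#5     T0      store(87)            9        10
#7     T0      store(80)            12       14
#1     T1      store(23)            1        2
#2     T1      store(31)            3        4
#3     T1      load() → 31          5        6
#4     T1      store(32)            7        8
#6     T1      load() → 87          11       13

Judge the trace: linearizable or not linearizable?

linearizable

one valid linearization: #1, #2, #3, #4, #5, #6, #7
step 1: #1 store(23) — value 23
step 2: #2 store(31) — value 31
step 3: #3 load() → 31 — value 31
step 4: #4 store(32) — value 32
step 5: #5 store(87) — value 87
step 6: #6 load() → 87 — value 87
step 7: #7 store(80) — value 80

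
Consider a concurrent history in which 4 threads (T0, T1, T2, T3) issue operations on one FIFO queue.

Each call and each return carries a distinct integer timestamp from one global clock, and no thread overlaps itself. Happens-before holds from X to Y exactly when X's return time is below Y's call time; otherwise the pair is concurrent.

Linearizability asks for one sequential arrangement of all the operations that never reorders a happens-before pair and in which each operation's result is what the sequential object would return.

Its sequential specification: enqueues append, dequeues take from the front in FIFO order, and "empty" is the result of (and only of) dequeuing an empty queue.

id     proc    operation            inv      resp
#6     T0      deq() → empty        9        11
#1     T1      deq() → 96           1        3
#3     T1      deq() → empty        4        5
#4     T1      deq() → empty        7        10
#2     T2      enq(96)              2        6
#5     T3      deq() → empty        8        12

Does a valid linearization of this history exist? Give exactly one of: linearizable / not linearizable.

a witness: #2, #1, #3, #4, #5, #6
step 1: #2 enq(96) — queue <96>
step 2: #1 deq() → 96 — queue <>
step 3: #3 deq() → empty — queue <>
step 4: #4 deq() → empty — queue <>
step 5: #5 deq() → empty — queue <>
step 6: #6 deq() → empty — queue <>

linearizable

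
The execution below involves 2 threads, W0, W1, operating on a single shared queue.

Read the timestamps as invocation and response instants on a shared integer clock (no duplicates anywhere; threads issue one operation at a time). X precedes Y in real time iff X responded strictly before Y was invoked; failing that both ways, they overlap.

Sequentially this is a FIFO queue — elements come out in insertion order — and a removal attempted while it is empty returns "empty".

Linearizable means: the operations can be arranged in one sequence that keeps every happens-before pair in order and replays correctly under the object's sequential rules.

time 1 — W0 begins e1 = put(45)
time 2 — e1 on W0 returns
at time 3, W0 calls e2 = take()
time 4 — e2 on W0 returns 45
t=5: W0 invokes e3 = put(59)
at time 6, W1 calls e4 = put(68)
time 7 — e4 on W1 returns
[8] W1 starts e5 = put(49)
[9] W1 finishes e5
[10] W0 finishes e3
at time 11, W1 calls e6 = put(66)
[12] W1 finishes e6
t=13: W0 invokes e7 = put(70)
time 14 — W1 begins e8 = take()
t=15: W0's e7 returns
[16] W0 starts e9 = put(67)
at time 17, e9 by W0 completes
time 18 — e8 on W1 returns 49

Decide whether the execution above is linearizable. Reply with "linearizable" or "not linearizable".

not linearizable

already the first 18 events (up to e8's response at time 18) admit no linearization; the first 17 still do
9 orders of the 9 completed queue ops respect real time; none is legal
one such order, e1, e2, e3, e4, e5, e6, e7, e8, e9, breaks at step 8 where e8 take() → 49 is illegal
one such order, e1, e2, e3, e4, e5, e6, e7, e9, e8, breaks at step 9 where e8 take() → 49 is illegal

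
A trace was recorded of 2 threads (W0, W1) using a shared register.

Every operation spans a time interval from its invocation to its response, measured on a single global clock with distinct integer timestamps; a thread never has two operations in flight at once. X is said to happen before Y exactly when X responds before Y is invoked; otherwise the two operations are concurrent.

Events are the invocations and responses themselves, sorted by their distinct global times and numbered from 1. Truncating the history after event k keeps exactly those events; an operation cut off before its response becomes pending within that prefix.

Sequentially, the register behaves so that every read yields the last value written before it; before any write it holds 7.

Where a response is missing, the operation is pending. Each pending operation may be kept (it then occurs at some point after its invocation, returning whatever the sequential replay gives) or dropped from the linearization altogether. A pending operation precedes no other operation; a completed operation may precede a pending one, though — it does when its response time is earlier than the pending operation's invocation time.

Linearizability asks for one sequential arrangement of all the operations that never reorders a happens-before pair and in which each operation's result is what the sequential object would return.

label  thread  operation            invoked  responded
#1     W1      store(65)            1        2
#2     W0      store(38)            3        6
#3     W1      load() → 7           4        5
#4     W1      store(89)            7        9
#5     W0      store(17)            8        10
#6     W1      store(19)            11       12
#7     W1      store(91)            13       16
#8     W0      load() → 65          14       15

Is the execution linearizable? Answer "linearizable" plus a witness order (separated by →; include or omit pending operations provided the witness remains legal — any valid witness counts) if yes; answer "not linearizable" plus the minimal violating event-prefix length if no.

events 1..4 are fine; event 5 — the response of #3 at time 5 — makes the prefix non-linearizable
exhaustive check: the 2 completed register ops admit one real-time order; illegal
include/drop combinations of the 1 pending operation (#2) were all tried; none helps
sample order #1, #3 (pending dropped) stalls at step 2 — #3 load() → 7 has no legal effect

not linearizable — minimal violating prefix: 5 events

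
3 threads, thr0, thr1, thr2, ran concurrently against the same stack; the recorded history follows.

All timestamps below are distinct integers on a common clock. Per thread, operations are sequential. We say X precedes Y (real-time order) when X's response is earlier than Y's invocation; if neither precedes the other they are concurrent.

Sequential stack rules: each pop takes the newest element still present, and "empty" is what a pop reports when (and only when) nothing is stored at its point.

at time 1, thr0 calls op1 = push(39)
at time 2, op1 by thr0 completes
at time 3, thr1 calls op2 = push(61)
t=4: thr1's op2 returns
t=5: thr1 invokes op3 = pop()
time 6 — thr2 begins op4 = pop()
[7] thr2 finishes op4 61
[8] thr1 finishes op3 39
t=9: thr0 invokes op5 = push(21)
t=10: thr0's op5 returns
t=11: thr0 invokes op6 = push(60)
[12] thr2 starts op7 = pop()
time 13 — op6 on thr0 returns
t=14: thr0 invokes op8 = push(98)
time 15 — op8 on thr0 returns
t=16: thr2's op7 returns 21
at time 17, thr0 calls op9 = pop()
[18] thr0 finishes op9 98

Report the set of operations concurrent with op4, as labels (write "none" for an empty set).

overlap test against op4 [6,7]: concurrent iff the interval meets 6..7
op1 [1,2]: before
op2 [3,4]: before
op3 [5,8]: concurrent
op5 [9,10]: after
op6 [11,13]: after
op7 [12,16]: after
op8 [14,15]: after
op9 [17,18]: after

op3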